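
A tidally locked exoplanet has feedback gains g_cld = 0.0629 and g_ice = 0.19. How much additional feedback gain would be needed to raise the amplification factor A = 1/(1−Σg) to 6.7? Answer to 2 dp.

0.60

Current total gain = 0.2529.
Target gain for A = 6.7: g* = 1 − 1/6.7 = 0.8507.
Additional gain needed = 0.8507 − 0.2529 = 0.60.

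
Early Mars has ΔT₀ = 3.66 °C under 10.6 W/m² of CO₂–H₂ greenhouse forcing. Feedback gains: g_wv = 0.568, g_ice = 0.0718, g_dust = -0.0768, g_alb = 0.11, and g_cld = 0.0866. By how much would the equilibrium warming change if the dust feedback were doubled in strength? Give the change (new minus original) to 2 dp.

Original: g = 0.7596, ΔT = 3.66/(1−0.7596) = 15.2246 °C.
With doubled dust: g' = 0.6828, ΔT' = 3.66/(1−0.6828) = 11.5385 °C.
Change = 11.5385 − 15.2246 = -3.69 °C.

-3.69 °C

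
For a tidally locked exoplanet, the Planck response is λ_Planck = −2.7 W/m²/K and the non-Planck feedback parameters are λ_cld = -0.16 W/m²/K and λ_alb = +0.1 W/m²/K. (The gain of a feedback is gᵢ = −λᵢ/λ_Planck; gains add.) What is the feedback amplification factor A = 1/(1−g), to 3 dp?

0.978

Convert to gains: g_cld = -0.16/2.7 = -0.05926; g_alb = 0.1/2.7 = 0.03704.
Total gain g = -0.02222.
A = 1/(1 + 0.02222) = 0.978.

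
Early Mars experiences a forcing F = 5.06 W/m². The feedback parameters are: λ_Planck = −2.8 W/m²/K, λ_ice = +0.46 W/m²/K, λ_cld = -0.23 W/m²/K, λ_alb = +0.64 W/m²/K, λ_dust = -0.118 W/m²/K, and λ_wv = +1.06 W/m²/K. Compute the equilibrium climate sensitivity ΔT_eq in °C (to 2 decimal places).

Net feedback parameter λ = (−2.8) + (+0.46) + (-0.23) + (+0.64) + (-0.118) + (+1.06) = -0.988 W/m²/K.
ΔT = −F/λ = −5.06/(-0.988) = 5.12 °C.

5.12 °C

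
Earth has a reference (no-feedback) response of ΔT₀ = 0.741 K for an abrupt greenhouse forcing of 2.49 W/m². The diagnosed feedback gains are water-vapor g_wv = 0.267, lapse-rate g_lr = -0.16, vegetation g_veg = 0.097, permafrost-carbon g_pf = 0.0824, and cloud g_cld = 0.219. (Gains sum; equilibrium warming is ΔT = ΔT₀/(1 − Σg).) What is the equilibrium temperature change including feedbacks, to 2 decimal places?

1.50 K

Total gain g = 0.267 − 0.16 + 0.097 + 0.0824 + 0.219 = 0.5054.
Amplification A = 1/(1 − 0.5054) = 2.022.
ΔT = 0.741 × 2.022 = 1.50 K.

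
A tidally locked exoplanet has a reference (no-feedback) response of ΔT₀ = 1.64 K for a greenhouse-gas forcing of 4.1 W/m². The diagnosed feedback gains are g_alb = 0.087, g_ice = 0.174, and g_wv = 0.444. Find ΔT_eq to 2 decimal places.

Total gain g = 0.087 + 0.174 + 0.444 = 0.705.
Amplification A = 1/(1 − 0.705) = 3.39.
ΔT = 1.64 × 3.39 = 5.56 K.

5.56 K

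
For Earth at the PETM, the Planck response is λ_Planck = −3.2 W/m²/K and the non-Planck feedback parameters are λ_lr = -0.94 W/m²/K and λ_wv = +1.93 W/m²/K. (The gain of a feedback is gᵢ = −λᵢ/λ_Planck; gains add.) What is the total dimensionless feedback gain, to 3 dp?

Convert to gains: g_lr = -0.94/3.2 = -0.2937; g_wv = 1.93/3.2 = 0.6031.
Total gain g = 0.3094.

0.309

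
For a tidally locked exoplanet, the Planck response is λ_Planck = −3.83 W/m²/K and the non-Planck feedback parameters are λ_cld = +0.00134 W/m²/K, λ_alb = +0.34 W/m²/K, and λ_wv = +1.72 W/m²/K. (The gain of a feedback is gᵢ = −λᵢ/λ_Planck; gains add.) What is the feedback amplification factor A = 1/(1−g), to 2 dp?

2.17

Convert to gains: g_cld = 0.00134/3.83 = 0.00035; g_alb = 0.34/3.83 = 0.08877; g_wv = 1.72/3.83 = 0.4491.
Total gain g = 0.53822.
A = 1/(1 − 0.53822) = 2.17.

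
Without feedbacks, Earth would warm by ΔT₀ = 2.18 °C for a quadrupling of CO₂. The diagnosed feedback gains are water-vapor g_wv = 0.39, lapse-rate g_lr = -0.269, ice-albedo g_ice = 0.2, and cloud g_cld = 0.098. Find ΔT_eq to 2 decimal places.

Total gain g = 0.39 − 0.269 + 0.2 + 0.098 = 0.419.
Amplification A = 1/(1 − 0.419) = 1.721.
ΔT = 2.18 × 1.721 = 3.75 °C.

3.75 °C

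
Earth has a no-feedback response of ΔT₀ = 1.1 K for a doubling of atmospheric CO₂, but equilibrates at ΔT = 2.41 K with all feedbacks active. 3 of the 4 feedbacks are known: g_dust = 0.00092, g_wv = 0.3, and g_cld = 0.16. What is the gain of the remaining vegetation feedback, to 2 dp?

Amplification A = ΔT/ΔT₀ = 2.41/1.1 = 2.191.
Total gain g = 1 − 1/A = 1 − 1/2.191 = 0.5436.
Known gains sum to 0.00092 + 0.3 + 0.16 = 0.46092.
g_veg = 0.5436 − 0.46092 = 0.08.

0.08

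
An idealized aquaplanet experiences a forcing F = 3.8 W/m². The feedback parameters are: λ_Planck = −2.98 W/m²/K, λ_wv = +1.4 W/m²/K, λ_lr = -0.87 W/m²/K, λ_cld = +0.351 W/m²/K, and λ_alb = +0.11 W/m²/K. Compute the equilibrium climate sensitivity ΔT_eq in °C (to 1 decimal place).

1.9 °C

Net feedback parameter λ = (−2.98) + (+1.4) + (-0.87) + (+0.351) + (+0.11) = -1.989 W/m²/K.
ΔT = −F/λ = −3.8/(-1.989) = 1.9 °C.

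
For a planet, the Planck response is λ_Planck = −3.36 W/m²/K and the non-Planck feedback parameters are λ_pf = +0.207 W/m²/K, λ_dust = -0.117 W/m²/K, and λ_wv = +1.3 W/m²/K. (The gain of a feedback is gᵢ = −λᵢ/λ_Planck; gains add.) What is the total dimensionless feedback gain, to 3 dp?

Convert to gains: g_pf = 0.207/3.36 = 0.06161; g_dust = -0.117/3.36 = -0.03482; g_wv = 1.3/3.36 = 0.3869.
Total gain g = 0.41369.

0.414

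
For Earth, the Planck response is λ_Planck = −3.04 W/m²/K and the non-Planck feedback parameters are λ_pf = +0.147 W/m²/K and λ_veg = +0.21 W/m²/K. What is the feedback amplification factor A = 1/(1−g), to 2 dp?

1.13

Convert to gains: g_pf = 0.147/3.04 = 0.04836; g_veg = 0.21/3.04 = 0.06908.
Total gain g = 0.11744.
A = 1/(1 − 0.11744) = 1.13.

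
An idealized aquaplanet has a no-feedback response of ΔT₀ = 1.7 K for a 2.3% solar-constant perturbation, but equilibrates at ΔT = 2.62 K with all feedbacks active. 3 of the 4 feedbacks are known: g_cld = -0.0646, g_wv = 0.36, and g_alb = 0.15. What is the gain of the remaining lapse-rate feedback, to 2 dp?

-0.09

Amplification A = ΔT/ΔT₀ = 2.62/1.7 = 1.541.
Total gain g = 1 − 1/A = 1 − 1/1.541 = 0.3511.
Known gains sum to -0.0646 + 0.36 + 0.15 = 0.4454.
g_lr = 0.3511 − 0.4454 = -0.09.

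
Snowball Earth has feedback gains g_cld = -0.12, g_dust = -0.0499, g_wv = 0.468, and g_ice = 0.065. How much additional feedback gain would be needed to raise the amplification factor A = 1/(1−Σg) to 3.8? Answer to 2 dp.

0.37

Current total gain = 0.3631.
Target gain for A = 3.8: g* = 1 − 1/3.8 = 0.7368.
Additional gain needed = 0.7368 − 0.3631 = 0.37.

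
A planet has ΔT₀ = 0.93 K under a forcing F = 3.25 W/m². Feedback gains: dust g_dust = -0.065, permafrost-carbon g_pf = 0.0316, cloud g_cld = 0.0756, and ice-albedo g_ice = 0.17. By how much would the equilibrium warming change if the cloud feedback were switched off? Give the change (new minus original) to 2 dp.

-0.10 K

Original: g = 0.2122, ΔT = 0.93/(1−0.2122) = 1.1805 K.
Without cloud: g' = 0.1366, ΔT' = 0.93/(1−0.1366) = 1.0771 K.
Change = 1.0771 − 1.1805 = -0.10 K.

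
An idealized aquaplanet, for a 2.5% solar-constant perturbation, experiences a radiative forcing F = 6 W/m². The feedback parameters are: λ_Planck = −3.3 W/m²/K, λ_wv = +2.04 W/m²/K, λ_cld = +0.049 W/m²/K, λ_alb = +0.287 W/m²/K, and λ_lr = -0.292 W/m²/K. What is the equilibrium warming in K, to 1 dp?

4.9 K

Net feedback parameter λ = (−3.3) + (+2.04) + (+0.049) + (+0.287) + (-0.292) = -1.216 W/m²/K.
ΔT = −F/λ = −6/(-1.216) = 4.9 K.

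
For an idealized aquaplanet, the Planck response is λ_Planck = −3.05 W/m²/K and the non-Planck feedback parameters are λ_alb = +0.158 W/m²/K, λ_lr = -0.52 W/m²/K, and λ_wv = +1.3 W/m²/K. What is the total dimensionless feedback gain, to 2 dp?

0.31

Convert to gains: g_alb = 0.158/3.05 = 0.0518; g_lr = -0.52/3.05 = -0.1705; g_wv = 1.3/3.05 = 0.4262.
Total gain g = 0.3075.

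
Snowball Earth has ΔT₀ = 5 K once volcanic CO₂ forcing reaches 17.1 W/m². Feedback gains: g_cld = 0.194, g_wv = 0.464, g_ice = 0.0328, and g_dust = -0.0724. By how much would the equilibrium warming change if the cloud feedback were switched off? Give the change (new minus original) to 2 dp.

Original: g = 0.6184, ΔT = 5/(1−0.6184) = 13.1027 K.
Without cloud: g' = 0.4244, ΔT' = 5/(1−0.4244) = 8.6866 K.
Change = 8.6866 − 13.1027 = -4.42 K.

-4.42 K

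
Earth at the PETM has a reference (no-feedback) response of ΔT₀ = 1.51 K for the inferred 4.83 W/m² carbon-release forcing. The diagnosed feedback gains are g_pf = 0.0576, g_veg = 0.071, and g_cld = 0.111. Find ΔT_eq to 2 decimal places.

Total gain g = 0.0576 + 0.071 + 0.111 = 0.2396.
Amplification A = 1/(1 − 0.2396) = 1.315.
ΔT = 1.51 × 1.315 = 1.99 K.

1.99 K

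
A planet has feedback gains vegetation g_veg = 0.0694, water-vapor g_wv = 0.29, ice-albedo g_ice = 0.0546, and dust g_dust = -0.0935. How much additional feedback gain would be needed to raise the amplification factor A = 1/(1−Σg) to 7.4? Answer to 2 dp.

Current total gain = 0.3205.
Target gain for A = 7.4: g* = 1 − 1/7.4 = 0.8649.
Additional gain needed = 0.8649 − 0.3205 = 0.54.

0.54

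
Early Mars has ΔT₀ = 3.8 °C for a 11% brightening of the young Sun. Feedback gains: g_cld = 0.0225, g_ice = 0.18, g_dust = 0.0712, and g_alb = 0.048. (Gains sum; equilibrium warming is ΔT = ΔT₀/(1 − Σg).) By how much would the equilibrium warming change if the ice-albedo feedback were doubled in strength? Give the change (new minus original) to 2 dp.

2.02 °C

Original: g = 0.3217, ΔT = 3.8/(1−0.3217) = 5.6022 °C.
With doubled ice-albedo: g' = 0.5017, ΔT' = 3.8/(1−0.5017) = 7.6259 °C.
Change = 7.6259 − 5.6022 = 2.02 °C.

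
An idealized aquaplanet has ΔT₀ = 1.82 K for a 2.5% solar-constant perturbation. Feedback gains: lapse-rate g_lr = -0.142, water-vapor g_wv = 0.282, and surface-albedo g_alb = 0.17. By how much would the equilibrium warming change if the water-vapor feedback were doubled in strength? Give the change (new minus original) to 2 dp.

1.82 K

Original: g = 0.31, ΔT = 1.82/(1−0.31) = 2.6377 K.
With doubled water-vapor: g' = 0.592, ΔT' = 1.82/(1−0.592) = 4.4608 K.
Change = 4.4608 − 2.6377 = 1.82 K.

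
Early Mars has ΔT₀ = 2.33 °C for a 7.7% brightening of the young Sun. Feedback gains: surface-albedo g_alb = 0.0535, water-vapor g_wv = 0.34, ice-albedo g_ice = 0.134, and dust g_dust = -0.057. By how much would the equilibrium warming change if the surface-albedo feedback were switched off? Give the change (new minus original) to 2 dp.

Original: g = 0.4705, ΔT = 2.33/(1−0.4705) = 4.4004 °C.
Without surface-albedo: g' = 0.417, ΔT' = 2.33/(1−0.417) = 3.9966 °C.
Change = 3.9966 − 4.4004 = -0.40 °C.

-0.40 °C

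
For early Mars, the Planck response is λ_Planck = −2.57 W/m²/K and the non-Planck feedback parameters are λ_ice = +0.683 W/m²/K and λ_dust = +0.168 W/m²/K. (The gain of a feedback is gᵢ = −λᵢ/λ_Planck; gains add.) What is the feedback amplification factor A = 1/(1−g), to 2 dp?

Convert to gains: g_ice = 0.683/2.57 = 0.2658; g_dust = 0.168/2.57 = 0.06537.
Total gain g = 0.33117.
A = 1/(1 − 0.33117) = 1.50.

1.50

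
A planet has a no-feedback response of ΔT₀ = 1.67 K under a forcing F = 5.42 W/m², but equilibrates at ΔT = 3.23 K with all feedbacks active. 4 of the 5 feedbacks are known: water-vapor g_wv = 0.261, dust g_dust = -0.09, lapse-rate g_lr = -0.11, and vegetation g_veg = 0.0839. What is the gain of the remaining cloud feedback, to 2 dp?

0.34

Amplification A = ΔT/ΔT₀ = 3.23/1.67 = 1.934.
Total gain g = 1 − 1/A = 1 − 1/1.934 = 0.4829.
Known gains sum to 0.261 − 0.09 − 0.11 + 0.0839 = 0.1449.
g_cld = 0.4829 − 0.1449 = 0.34.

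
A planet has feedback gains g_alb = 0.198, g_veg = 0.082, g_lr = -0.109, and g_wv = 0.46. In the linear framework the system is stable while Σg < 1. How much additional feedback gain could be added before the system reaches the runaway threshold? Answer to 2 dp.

0.37

Current total gain = 0.198 + 0.082 − 0.109 + 0.46 = 0.631.
Margin to runaway = 1 − 0.631 = 0.37.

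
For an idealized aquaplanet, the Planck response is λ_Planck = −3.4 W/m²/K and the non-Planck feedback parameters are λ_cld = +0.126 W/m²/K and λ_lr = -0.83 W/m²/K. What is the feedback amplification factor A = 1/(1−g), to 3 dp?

0.828

Convert to gains: g_cld = 0.126/3.4 = 0.03706; g_lr = -0.83/3.4 = -0.2441.
Total gain g = -0.20704.
A = 1/(1 + 0.20704) = 0.828.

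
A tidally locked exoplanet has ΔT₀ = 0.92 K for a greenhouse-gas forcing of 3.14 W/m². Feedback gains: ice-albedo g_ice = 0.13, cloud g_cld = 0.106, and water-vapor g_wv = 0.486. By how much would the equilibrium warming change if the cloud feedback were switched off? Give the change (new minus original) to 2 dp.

-0.91 K

Original: g = 0.722, ΔT = 0.92/(1−0.722) = 3.3094 K.
Without cloud: g' = 0.616, ΔT' = 0.92/(1−0.616) = 2.3958 K.
Change = 2.3958 − 3.3094 = -0.91 K.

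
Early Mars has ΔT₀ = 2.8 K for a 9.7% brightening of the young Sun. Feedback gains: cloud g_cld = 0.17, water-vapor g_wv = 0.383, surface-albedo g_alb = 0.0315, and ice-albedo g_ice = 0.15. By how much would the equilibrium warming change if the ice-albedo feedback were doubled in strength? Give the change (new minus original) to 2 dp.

Original: g = 0.7345, ΔT = 2.8/(1−0.7345) = 10.5461 K.
With doubled ice-albedo: g' = 0.8845, ΔT' = 2.8/(1−0.8845) = 24.2424 K.
Change = 24.2424 − 10.5461 = 13.70 K.

13.70 K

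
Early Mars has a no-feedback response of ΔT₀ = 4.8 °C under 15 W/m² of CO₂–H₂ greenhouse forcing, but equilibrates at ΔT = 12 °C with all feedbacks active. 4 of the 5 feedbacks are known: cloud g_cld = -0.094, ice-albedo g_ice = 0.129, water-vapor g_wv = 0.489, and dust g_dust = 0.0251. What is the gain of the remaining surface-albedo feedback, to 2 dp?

0.05

Amplification A = ΔT/ΔT₀ = 12/4.8 = 2.5.
Total gain g = 1 − 1/A = 1 − 1/2.5 = 0.6.
Known gains sum to -0.094 + 0.129 + 0.489 + 0.0251 = 0.5491.
g_alb = 0.6 − 0.5491 = 0.05.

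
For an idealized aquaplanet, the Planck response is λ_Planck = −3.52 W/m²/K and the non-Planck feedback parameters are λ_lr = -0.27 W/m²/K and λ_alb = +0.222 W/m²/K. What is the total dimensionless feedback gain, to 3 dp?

-0.014

Convert to gains: g_lr = -0.27/3.52 = -0.0767; g_alb = 0.222/3.52 = 0.06307.
Total gain g = -0.01363.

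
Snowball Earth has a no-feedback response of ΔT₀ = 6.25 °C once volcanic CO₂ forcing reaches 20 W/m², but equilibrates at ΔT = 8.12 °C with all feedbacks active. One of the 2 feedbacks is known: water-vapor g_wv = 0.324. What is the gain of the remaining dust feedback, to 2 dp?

-0.09

Amplification A = ΔT/ΔT₀ = 8.12/6.25 = 1.299.
Total gain g = 1 − 1/A = 1 − 1/1.299 = 0.2302.
The known gain is 0.324.
g_dust = 0.2302 − 0.324 = -0.09.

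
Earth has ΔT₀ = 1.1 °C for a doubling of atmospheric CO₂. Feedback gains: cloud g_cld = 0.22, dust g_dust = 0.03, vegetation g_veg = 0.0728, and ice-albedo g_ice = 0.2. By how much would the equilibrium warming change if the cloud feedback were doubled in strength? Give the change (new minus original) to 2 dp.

1.97 °C

Original: g = 0.5228, ΔT = 1.1/(1−0.5228) = 2.3051 °C.
With doubled cloud: g' = 0.7428, ΔT' = 1.1/(1−0.7428) = 4.2768 °C.
Change = 4.2768 − 2.3051 = 1.97 °C.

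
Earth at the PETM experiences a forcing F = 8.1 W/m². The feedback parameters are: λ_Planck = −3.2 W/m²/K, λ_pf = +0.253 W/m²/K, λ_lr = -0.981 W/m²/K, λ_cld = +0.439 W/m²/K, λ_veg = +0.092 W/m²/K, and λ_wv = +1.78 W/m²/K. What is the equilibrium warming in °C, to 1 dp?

5.0 °C

Net feedback parameter λ = (−3.2) + (+0.253) + (-0.981) + (+0.439) + (+0.092) + (+1.78) = -1.617 W/m²/K.
ΔT = −F/λ = −8.1/(-1.617) = 5.0 °C.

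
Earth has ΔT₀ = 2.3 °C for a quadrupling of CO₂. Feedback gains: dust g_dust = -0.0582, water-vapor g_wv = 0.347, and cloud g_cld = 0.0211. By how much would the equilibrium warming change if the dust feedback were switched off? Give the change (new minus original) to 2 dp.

0.31 °C

Original: g = 0.3099, ΔT = 2.3/(1−0.3099) = 3.3329 °C.
Without dust: g' = 0.3681, ΔT' = 2.3/(1−0.3681) = 3.6398 °C.
Change = 3.6398 − 3.3329 = 0.31 °C.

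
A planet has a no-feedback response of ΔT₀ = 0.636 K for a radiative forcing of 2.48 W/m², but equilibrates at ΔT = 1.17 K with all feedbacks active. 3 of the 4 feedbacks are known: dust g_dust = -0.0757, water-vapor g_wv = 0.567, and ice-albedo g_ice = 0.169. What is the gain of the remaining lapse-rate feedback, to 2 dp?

Amplification A = ΔT/ΔT₀ = 1.17/0.636 = 1.84.
Total gain g = 1 − 1/A = 1 − 1/1.84 = 0.4565.
Known gains sum to -0.0757 + 0.567 + 0.169 = 0.6603.
g_lr = 0.4565 − 0.6603 = -0.20.

-0.20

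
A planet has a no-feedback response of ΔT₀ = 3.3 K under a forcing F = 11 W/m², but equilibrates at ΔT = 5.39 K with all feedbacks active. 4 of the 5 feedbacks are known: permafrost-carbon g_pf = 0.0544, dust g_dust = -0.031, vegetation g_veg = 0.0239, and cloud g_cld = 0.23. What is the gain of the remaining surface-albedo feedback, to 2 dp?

0.11

Amplification A = ΔT/ΔT₀ = 5.39/3.3 = 1.633.
Total gain g = 1 − 1/A = 1 − 1/1.633 = 0.3876.
Known gains sum to 0.0544 − 0.031 + 0.0239 + 0.23 = 0.2773.
g_alb = 0.3876 − 0.2773 = 0.11.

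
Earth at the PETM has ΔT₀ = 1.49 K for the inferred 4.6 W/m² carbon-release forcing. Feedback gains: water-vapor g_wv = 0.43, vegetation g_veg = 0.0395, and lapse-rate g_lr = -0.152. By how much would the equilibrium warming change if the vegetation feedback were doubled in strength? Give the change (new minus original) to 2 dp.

Original: g = 0.3175, ΔT = 1.49/(1−0.3175) = 2.1832 K.
With doubled vegetation: g' = 0.357, ΔT' = 1.49/(1−0.357) = 2.3173 K.
Change = 2.3173 − 2.1832 = 0.13 K.

0.13 K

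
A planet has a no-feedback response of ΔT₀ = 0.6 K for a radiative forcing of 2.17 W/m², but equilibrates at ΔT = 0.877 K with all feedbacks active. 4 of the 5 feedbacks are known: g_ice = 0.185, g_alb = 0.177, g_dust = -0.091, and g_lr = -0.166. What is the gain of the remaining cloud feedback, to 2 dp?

0.21

Amplification A = ΔT/ΔT₀ = 0.877/0.6 = 1.462.
Total gain g = 1 − 1/A = 1 − 1/1.462 = 0.316.
Known gains sum to 0.185 + 0.177 − 0.091 − 0.166 = 0.105.
g_cld = 0.316 − 0.105 = 0.21.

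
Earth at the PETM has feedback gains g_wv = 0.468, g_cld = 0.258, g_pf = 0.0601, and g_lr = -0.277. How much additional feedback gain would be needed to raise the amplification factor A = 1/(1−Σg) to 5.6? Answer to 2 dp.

0.31

Current total gain = 0.5091.
Target gain for A = 5.6: g* = 1 − 1/5.6 = 0.8214.
Additional gain needed = 0.8214 − 0.5091 = 0.31.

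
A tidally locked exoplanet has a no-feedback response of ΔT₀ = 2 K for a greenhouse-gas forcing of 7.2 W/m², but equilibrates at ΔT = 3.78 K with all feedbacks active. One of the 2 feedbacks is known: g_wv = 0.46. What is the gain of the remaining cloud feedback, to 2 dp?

Amplification A = ΔT/ΔT₀ = 3.78/2 = 1.89.
Total gain g = 1 − 1/A = 1 − 1/1.89 = 0.4709.
The known gain is 0.46.
g_cld = 0.4709 − 0.46 = 0.01.

0.01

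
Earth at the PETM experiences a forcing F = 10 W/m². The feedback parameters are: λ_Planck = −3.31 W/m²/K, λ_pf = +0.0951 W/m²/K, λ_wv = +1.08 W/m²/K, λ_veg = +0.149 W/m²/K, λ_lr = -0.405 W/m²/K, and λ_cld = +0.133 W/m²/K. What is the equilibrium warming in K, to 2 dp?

Net feedback parameter λ = (−3.31) + (+0.0951) + (+1.08) + (+0.149) + (-0.405) + (+0.133) = -2.2579 W/m²/K.
ΔT = −F/λ = −10/(-2.2579) = 4.43 K.

4.43 K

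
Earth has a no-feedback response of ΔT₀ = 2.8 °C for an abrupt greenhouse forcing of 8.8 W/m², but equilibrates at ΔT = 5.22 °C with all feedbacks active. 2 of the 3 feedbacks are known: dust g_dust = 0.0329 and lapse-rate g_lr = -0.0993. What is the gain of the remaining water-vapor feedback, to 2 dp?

0.53

Amplification A = ΔT/ΔT₀ = 5.22/2.8 = 1.864.
Total gain g = 1 − 1/A = 1 − 1/1.864 = 0.4635.
Known gains sum to 0.0329 − 0.0993 = -0.0664.
g_wv = 0.4635 + 0.0664 = 0.53.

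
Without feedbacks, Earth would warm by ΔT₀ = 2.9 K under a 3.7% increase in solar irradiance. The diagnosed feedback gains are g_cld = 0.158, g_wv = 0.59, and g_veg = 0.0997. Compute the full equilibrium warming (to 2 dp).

19.04 K

Total gain g = 0.158 + 0.59 + 0.0997 = 0.8477.
Amplification A = 1/(1 − 0.8477) = 6.566.
ΔT = 2.9 × 6.566 = 19.04 K.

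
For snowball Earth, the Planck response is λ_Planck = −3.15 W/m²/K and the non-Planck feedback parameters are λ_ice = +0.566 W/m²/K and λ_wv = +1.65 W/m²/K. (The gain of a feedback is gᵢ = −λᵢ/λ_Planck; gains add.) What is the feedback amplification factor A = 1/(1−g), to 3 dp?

Convert to gains: g_ice = 0.566/3.15 = 0.1797; g_wv = 1.65/3.15 = 0.5238.
Total gain g = 0.7035.
A = 1/(1 − 0.7035) = 3.373.

3.373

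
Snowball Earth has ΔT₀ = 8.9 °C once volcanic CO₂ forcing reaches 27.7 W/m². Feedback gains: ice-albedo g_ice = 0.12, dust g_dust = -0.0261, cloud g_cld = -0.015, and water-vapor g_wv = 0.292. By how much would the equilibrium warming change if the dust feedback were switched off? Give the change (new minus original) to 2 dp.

0.61 °C

Original: g = 0.3709, ΔT = 8.9/(1−0.3709) = 14.1472 °C.
Without dust: g' = 0.397, ΔT' = 8.9/(1−0.397) = 14.7595 °C.
Change = 14.7595 − 14.1472 = 0.61 °C.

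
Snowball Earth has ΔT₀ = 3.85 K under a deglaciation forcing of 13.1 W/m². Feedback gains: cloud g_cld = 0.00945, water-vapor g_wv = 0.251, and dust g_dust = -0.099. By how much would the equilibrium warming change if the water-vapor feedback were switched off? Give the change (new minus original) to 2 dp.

Original: g = 0.16145, ΔT = 3.85/(1−0.16145) = 4.5913 K.
Without water-vapor: g' = -0.08955, ΔT' = 3.85/(1+0.08955) = 3.5336 K.
Change = 3.5336 − 4.5913 = -1.06 K.

-1.06 K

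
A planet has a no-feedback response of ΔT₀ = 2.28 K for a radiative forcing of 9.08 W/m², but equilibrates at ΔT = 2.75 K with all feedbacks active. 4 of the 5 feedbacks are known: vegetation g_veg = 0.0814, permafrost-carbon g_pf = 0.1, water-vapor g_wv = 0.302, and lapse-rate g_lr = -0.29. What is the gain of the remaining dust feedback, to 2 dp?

Amplification A = ΔT/ΔT₀ = 2.75/2.28 = 1.206.
Total gain g = 1 − 1/A = 1 − 1/1.206 = 0.1708.
Known gains sum to 0.0814 + 0.1 + 0.302 − 0.29 = 0.1934.
g_dust = 0.1708 − 0.1934 = -0.02.

-0.02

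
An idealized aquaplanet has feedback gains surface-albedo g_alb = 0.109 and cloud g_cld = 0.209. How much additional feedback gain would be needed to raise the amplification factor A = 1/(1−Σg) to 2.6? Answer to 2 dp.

0.30

Current total gain = 0.318.
Target gain for A = 2.6: g* = 1 − 1/2.6 = 0.6154.
Additional gain needed = 0.6154 − 0.318 = 0.30.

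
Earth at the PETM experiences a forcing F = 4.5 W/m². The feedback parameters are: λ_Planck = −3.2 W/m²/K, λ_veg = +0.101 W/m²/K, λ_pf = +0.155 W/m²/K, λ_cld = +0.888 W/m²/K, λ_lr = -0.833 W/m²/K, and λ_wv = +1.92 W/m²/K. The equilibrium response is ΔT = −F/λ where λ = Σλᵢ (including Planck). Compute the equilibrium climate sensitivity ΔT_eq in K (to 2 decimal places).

Net feedback parameter λ = (−3.2) + (+0.101) + (+0.155) + (+0.888) + (-0.833) + (+1.92) = -0.969 W/m²/K.
ΔT = −F/λ = −4.5/(-0.969) = 4.64 K.

4.64 K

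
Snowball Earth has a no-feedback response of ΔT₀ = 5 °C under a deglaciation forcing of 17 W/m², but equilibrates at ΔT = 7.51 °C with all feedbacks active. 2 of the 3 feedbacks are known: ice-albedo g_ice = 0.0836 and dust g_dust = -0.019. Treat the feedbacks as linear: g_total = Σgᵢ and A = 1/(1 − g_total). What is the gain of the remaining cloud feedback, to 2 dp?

0.27

Amplification A = ΔT/ΔT₀ = 7.51/5 = 1.502.
Total gain g = 1 − 1/A = 1 − 1/1.502 = 0.3342.
Known gains sum to 0.0836 − 0.019 = 0.0646.
g_cld = 0.3342 − 0.0646 = 0.27.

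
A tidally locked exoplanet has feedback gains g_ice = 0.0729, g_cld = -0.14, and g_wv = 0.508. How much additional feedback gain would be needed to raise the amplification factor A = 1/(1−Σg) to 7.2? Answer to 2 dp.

0.42

Current total gain = 0.4409.
Target gain for A = 7.2: g* = 1 − 1/7.2 = 0.8611.
Additional gain needed = 0.8611 − 0.4409 = 0.42.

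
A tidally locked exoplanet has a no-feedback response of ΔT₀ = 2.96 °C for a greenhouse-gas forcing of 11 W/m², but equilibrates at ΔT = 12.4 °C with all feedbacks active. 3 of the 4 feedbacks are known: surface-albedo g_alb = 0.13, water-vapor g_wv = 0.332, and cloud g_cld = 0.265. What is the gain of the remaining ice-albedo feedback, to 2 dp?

Amplification A = ΔT/ΔT₀ = 12.4/2.96 = 4.189.
Total gain g = 1 − 1/A = 1 − 1/4.189 = 0.7613.
Known gains sum to 0.13 + 0.332 + 0.265 = 0.727.
g_ice = 0.7613 − 0.727 = 0.03.

0.03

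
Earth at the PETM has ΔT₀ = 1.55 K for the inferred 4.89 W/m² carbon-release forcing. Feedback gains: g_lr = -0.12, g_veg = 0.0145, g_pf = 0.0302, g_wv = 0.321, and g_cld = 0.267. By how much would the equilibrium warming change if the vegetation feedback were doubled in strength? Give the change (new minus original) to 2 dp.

Original: g = 0.5127, ΔT = 1.55/(1−0.5127) = 3.1808 K.
With doubled vegetation: g' = 0.5272, ΔT' = 1.55/(1−0.5272) = 3.2783 K.
Change = 3.2783 − 3.1808 = 0.10 K.

0.10 K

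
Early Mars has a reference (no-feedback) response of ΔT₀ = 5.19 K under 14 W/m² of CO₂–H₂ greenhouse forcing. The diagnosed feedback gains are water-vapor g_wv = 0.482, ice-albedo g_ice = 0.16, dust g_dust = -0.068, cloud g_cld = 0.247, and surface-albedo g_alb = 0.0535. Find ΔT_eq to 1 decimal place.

Total gain g = 0.482 + 0.16 − 0.068 + 0.247 + 0.0535 = 0.8745.
Amplification A = 1/(1 − 0.8745) = 7.968.
ΔT = 5.19 × 7.968 = 41.4 K.

41.4 K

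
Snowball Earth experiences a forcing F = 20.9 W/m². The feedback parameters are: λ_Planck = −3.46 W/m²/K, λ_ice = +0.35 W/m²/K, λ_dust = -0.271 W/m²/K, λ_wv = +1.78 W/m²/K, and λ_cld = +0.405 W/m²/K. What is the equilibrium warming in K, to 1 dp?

Net feedback parameter λ = (−3.46) + (+0.35) + (-0.271) + (+1.78) + (+0.405) = -1.196 W/m²/K.
ΔT = −F/λ = −20.9/(-1.196) = 17.5 K.

17.5 K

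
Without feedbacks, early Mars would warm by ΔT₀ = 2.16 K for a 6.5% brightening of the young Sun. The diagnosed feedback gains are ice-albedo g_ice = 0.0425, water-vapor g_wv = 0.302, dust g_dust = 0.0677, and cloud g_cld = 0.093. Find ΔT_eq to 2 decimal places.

4.37 K

Total gain g = 0.0425 + 0.302 + 0.0677 + 0.093 = 0.5052.
Amplification A = 1/(1 − 0.5052) = 2.021.
ΔT = 2.16 × 2.021 = 4.37 K.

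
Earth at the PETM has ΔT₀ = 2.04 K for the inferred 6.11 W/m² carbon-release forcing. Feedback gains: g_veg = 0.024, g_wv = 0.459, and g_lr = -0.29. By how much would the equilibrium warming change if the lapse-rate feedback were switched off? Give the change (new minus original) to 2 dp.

1.42 K

Original: g = 0.193, ΔT = 2.04/(1−0.193) = 2.5279 K.
Without lapse-rate: g' = 0.483, ΔT' = 2.04/(1−0.483) = 3.9458 K.
Change = 3.9458 − 2.5279 = 1.42 K.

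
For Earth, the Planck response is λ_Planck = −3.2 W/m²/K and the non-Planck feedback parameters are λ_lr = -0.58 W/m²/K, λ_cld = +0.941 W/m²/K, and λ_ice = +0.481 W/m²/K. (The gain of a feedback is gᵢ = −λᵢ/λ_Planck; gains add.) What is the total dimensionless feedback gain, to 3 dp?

Convert to gains: g_lr = -0.58/3.2 = -0.1812; g_cld = 0.941/3.2 = 0.2941; g_ice = 0.481/3.2 = 0.1503.
Total gain g = 0.2632.

0.263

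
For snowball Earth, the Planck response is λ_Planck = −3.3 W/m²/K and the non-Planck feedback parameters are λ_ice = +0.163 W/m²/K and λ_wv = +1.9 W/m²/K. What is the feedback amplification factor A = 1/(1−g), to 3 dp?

Convert to gains: g_ice = 0.163/3.3 = 0.04939; g_wv = 1.9/3.3 = 0.5758.
Total gain g = 0.62519.
A = 1/(1 − 0.62519) = 2.668.

2.668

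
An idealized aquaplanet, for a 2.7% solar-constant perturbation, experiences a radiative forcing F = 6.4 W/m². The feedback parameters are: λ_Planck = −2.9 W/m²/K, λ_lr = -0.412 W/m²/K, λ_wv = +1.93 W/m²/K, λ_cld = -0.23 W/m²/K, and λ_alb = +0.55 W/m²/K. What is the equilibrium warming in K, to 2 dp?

6.03 K

Net feedback parameter λ = (−2.9) + (-0.412) + (+1.93) + (-0.23) + (+0.55) = -1.062 W/m²/K.
ΔT = −F/λ = −6.4/(-1.062) = 6.03 K.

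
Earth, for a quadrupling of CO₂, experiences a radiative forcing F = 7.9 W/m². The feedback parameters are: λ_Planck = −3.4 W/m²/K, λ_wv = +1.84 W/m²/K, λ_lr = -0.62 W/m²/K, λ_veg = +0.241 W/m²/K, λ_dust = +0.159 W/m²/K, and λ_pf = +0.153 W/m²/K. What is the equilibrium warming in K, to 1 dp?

4.9 K

Net feedback parameter λ = (−3.4) + (+1.84) + (-0.62) + (+0.241) + (+0.159) + (+0.153) = -1.627 W/m²/K.
ΔT = −F/λ = −7.9/(-1.627) = 4.9 K.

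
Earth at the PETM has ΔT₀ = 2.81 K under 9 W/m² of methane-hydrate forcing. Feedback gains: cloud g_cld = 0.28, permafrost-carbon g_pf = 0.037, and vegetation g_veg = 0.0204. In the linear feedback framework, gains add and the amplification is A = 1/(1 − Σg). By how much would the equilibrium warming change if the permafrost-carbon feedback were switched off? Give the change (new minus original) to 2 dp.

-0.22 K

Original: g = 0.3374, ΔT = 2.81/(1−0.3374) = 4.2409 K.
Without permafrost-carbon: g' = 0.3004, ΔT' = 2.81/(1−0.3004) = 4.0166 K.
Change = 4.0166 − 4.2409 = -0.22 K.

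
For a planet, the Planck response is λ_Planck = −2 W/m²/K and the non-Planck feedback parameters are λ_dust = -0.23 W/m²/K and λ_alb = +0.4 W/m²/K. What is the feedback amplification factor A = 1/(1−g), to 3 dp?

Convert to gains: g_dust = -0.23/2 = -0.115; g_alb = 0.4/2 = 0.2.
Total gain g = 0.085.
A = 1/(1 − 0.085) = 1.093.

1.093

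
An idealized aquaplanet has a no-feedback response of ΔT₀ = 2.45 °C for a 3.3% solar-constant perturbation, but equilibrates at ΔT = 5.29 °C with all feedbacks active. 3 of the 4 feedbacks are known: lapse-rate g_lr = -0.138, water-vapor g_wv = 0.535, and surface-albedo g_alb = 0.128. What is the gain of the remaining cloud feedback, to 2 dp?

0.01

Amplification A = ΔT/ΔT₀ = 5.29/2.45 = 2.159.
Total gain g = 1 − 1/A = 1 − 1/2.159 = 0.5368.
Known gains sum to -0.138 + 0.535 + 0.128 = 0.525.
g_cld = 0.5368 − 0.525 = 0.01.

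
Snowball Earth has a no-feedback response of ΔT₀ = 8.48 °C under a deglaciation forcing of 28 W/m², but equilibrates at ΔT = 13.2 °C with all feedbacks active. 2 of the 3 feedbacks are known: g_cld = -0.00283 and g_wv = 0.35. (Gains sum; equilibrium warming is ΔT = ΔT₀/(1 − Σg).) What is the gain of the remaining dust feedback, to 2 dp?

0.01

Amplification A = ΔT/ΔT₀ = 13.2/8.48 = 1.557.
Total gain g = 1 − 1/A = 1 − 1/1.557 = 0.3577.
Known gains sum to -0.00283 + 0.35 = 0.34717.
g_dust = 0.3577 − 0.34717 = 0.01.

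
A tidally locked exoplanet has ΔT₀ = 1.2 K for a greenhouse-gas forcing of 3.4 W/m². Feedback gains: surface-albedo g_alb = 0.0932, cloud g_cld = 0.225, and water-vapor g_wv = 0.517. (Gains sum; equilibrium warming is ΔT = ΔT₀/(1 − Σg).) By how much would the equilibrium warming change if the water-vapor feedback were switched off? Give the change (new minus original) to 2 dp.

Original: g = 0.8352, ΔT = 1.2/(1−0.8352) = 7.2816 K.
Without water-vapor: g' = 0.3182, ΔT' = 1.2/(1−0.3182) = 1.7600 K.
Change = 1.7600 − 7.2816 = -5.52 K.

-5.52 K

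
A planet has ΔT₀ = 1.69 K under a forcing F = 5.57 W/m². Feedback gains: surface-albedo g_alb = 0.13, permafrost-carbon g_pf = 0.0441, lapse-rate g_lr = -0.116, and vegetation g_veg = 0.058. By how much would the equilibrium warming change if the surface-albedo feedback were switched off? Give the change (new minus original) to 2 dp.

-0.25 K

Original: g = 0.1161, ΔT = 1.69/(1−0.1161) = 1.9120 K.
Without surface-albedo: g' = -0.0139, ΔT' = 1.69/(1+0.0139) = 1.6668 K.
Change = 1.6668 − 1.9120 = -0.25 K.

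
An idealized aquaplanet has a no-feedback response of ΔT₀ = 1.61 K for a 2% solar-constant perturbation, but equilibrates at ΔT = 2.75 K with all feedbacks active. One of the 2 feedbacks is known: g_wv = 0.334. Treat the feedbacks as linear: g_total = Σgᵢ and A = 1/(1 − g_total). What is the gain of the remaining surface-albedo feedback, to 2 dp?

Amplification A = ΔT/ΔT₀ = 2.75/1.61 = 1.708.
Total gain g = 1 − 1/A = 1 − 1/1.708 = 0.4145.
The known gain is 0.334.
g_alb = 0.4145 − 0.334 = 0.08.

0.08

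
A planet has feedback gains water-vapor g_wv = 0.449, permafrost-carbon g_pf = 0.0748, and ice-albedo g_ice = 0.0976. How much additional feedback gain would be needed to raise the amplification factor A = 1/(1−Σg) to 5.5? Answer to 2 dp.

Current total gain = 0.6214.
Target gain for A = 5.5: g* = 1 − 1/5.5 = 0.8182.
Additional gain needed = 0.8182 − 0.6214 = 0.20.

0.20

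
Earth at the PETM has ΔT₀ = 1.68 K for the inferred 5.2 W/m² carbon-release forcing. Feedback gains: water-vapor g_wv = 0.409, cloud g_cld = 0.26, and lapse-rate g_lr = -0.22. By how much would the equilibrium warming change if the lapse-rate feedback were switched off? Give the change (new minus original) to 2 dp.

Original: g = 0.449, ΔT = 1.68/(1−0.449) = 3.0490 K.
Without lapse-rate: g' = 0.669, ΔT' = 1.68/(1−0.669) = 5.0755 K.
Change = 5.0755 − 3.0490 = 2.03 K.

2.03 K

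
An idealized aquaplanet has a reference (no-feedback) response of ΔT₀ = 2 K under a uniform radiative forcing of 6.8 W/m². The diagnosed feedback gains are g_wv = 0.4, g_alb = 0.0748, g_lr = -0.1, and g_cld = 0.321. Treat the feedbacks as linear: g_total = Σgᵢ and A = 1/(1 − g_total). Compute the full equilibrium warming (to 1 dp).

Total gain g = 0.4 + 0.0748 − 0.1 + 0.321 = 0.6958.
Amplification A = 1/(1 − 0.6958) = 3.287.
ΔT = 2 × 3.287 = 6.6 K.

6.6 K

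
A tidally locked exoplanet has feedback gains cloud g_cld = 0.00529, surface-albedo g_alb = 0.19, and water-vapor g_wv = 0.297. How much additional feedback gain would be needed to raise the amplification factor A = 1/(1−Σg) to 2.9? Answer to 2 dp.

Current total gain = 0.49229.
Target gain for A = 2.9: g* = 1 − 1/2.9 = 0.6552.
Additional gain needed = 0.6552 − 0.49229 = 0.16.

0.16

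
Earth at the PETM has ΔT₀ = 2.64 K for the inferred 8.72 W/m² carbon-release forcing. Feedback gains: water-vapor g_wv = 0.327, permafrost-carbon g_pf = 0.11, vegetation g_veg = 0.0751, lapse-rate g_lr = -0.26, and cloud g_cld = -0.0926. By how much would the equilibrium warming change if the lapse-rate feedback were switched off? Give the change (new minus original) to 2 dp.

1.41 K

Original: g = 0.1595, ΔT = 2.64/(1−0.1595) = 3.1410 K.
Without lapse-rate: g' = 0.4195, ΔT' = 2.64/(1−0.4195) = 4.5478 K.
Change = 4.5478 − 3.1410 = 1.41 K.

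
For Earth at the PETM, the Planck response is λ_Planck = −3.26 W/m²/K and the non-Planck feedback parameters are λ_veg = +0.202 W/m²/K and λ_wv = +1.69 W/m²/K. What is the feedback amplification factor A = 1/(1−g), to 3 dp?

2.383

Convert to gains: g_veg = 0.202/3.26 = 0.06196; g_wv = 1.69/3.26 = 0.5184.
Total gain g = 0.58036.
A = 1/(1 − 0.58036) = 2.383.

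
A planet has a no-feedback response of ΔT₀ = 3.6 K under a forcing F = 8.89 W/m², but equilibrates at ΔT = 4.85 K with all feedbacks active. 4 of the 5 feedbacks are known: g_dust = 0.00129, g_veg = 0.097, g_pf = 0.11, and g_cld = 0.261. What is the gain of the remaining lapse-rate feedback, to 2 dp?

Amplification A = ΔT/ΔT₀ = 4.85/3.6 = 1.347.
Total gain g = 1 − 1/A = 1 − 1/1.347 = 0.2576.
Known gains sum to 0.00129 + 0.097 + 0.11 + 0.261 = 0.46929.
g_lr = 0.2576 − 0.46929 = -0.21.

-0.21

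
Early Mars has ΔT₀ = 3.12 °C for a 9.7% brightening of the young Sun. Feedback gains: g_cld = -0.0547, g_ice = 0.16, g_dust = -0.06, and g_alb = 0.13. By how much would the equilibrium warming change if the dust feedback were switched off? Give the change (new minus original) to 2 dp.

0.30 °C

Original: g = 0.1753, ΔT = 3.12/(1−0.1753) = 3.7832 °C.
Without dust: g' = 0.2353, ΔT' = 3.12/(1−0.2353) = 4.0800 °C.
Change = 4.0800 − 3.7832 = 0.30 °C.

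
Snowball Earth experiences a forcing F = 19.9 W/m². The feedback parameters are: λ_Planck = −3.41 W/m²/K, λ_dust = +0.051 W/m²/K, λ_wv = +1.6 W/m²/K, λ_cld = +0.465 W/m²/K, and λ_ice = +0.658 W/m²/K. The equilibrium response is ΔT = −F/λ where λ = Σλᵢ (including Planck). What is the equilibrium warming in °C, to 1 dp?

31.3 °C

Net feedback parameter λ = (−3.41) + (+0.051) + (+1.6) + (+0.465) + (+0.658) = -0.636 W/m²/K.
ΔT = −F/λ = −19.9/(-0.636) = 31.3 °C.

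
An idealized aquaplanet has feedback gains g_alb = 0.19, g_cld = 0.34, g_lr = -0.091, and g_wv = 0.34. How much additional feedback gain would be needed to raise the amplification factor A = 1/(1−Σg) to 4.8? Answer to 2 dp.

0.01

Current total gain = 0.779.
Target gain for A = 4.8: g* = 1 − 1/4.8 = 0.7917.
Additional gain needed = 0.7917 − 0.779 = 0.01.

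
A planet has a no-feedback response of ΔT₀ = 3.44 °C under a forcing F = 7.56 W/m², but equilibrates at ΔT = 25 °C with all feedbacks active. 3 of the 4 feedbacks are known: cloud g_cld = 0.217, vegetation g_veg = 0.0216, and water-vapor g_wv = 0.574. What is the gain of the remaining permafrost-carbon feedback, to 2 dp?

0.05

Amplification A = ΔT/ΔT₀ = 25/3.44 = 7.267.
Total gain g = 1 − 1/A = 1 − 1/7.267 = 0.8624.
Known gains sum to 0.217 + 0.0216 + 0.574 = 0.8126.
g_pf = 0.8624 − 0.8126 = 0.05.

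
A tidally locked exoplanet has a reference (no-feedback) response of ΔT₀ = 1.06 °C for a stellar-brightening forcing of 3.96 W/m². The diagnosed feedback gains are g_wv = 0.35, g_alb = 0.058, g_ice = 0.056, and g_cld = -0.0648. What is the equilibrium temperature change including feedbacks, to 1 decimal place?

Total gain g = 0.35 + 0.058 + 0.056 − 0.0648 = 0.3992.
Amplification A = 1/(1 − 0.3992) = 1.664.
ΔT = 1.06 × 1.664 = 1.8 °C.

1.8 °C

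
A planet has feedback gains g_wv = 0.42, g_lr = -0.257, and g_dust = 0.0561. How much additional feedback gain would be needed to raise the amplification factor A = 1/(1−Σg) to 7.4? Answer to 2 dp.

Current total gain = 0.2191.
Target gain for A = 7.4: g* = 1 − 1/7.4 = 0.8649.
Additional gain needed = 0.8649 − 0.2191 = 0.65.

0.65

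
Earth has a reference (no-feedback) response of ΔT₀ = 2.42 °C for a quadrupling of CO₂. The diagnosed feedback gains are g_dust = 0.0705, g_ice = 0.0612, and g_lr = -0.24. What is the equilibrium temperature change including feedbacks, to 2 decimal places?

2.18 °C

Total gain g = 0.0705 + 0.0612 − 0.24 = -0.1083.
Amplification A = 1/(1 + 0.1083) = 0.9023.
ΔT = 2.42 × 0.9023 = 2.18 °C.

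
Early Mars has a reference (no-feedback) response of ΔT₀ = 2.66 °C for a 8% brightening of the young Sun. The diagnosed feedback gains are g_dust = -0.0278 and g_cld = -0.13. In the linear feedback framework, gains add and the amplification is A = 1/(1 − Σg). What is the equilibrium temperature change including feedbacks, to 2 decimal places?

Total gain g = -0.0278 − 0.13 = -0.1578.
Amplification A = 1/(1 + 0.1578) = 0.8637.
ΔT = 2.66 × 0.8637 = 2.30 °C.

2.30 °C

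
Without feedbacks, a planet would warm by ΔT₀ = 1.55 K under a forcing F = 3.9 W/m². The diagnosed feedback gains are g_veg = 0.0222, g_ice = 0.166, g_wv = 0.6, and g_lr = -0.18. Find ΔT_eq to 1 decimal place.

Total gain g = 0.0222 + 0.166 + 0.6 − 0.18 = 0.6082.
Amplification A = 1/(1 − 0.6082) = 2.552.
ΔT = 1.55 × 2.552 = 4.0 K.

4.0 K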